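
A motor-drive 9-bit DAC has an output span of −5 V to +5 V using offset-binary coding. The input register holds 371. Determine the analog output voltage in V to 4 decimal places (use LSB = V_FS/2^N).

2.2461 V

LSB = 10 V / 2^9 = 19.531 mV.
V_out = (−5) + 371 × 0.0195312 V = 2.24609 V.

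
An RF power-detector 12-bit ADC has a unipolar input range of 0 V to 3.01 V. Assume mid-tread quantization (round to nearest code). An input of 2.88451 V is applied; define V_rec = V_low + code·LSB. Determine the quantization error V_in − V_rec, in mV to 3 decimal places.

0.172 mV

LSB = 3.01/2^12 = 0.735 mV.
(2.88451 − 0)/0.000734863 = 3925.2335; round gives code 3925.
V_rec = 0 + 3925·0.000734863 = 2.8843384 V.
Error = 2.88451 − 2.8843384 = 0.000171621 V = 0.172 mV.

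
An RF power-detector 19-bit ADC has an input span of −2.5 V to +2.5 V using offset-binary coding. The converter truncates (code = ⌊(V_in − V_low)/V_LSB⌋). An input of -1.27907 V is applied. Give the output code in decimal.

code 128023

LSB = 5 V / 524288 = 9.54 µV.
(-1.27907 − (−2.5)) / 9.53674e-06 = 128023.790 LSBs.
So the output code is 128023.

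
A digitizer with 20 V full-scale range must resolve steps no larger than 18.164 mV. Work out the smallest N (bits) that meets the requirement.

Number of steps required ≥ 20 V / 18.164 mV = 1101.08.
Need 2^N ≥ 1101.08; 2^10 = 1024, 2^11 = 2048.
Minimum N = 11.

11 bits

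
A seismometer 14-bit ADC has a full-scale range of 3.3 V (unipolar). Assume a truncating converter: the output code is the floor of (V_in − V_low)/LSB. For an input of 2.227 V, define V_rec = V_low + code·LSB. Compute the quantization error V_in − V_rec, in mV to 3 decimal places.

One LSB is 3.3 V / 16384 = 201.42 µV.
(V_in − V_low)/LSB = (2.227 − 0)/0.000201416 = 11056.7176 → code 11056 (floor).
V_rec = 0 + 11056·0.000201416 = 2.2268555 V.
Error = 2.227 − 2.2268555 = 0.000144531 V = 0.145 mV.

0.145 mV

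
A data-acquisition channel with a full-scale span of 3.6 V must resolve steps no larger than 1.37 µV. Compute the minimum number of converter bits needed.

Number of steps required ≥ 3.6 V / 1.37 µV = 2627737.23.
Need 2^N ≥ 2627737.23; 2^21 = 2097152, 2^22 = 4194304.
Minimum N = 22.

22 bits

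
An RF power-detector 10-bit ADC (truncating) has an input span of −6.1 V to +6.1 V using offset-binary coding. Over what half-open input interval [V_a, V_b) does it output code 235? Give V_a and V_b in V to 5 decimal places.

[-3.30020 V, -3.28828 V)

LSB = 12.2/2^10 = 11.914 mV.
V_a = V_low + 235·LSB = -3.3002 V; V_b = V_low + 236·LSB = -3.28828 V.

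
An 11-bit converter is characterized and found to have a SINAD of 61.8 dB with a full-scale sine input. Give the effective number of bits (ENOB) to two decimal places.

9.97 bits

ENOB = (SINAD − 1.76) / 6.02 = (61.8 − 1.76)/6.02 = 9.973.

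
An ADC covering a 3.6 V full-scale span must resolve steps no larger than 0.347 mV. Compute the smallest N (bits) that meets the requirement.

14 bits

Number of steps required ≥ 3.6 V / 0.347 mV = 10374.64.
Need 2^N ≥ 10374.64; 2^13 = 8192, 2^14 = 16384.
Minimum N = 14.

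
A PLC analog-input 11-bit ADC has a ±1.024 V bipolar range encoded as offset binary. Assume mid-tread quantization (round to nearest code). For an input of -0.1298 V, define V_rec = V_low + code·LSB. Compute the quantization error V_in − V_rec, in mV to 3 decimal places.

Step size: 2.048 V ÷ 2^11 = 1.000 mV.
(-0.1298 − (−1.024))/0.001 = 894.2000; round gives code 894.
Code 894 maps back to (−1.024) + 894×0.001 V = -0.13 V.
V_in − V_rec = 0.0002 V = 0.200 mV.

0.200 mV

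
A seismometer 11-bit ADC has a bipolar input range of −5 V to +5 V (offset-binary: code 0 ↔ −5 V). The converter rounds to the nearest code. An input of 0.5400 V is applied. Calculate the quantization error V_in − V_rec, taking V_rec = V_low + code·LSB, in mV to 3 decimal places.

Step size: 10 V ÷ 2^11 = 4.883 mV.
Scaled input = 1134.5920 LSBs, so code = 1135.
V_rec = (−5) + 1135·0.00488281 = 0.54199219 V.
Difference: -0.00199219 V → -1.992 mV.

-1.992 mV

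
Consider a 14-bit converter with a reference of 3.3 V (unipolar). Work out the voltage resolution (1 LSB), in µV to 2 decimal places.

Full-scale span = 3.3 V.
LSB = 3.3 / 2^14 = 3.3 / 16384 = 0.000201416 V = 201.42 µV.

201.42 µV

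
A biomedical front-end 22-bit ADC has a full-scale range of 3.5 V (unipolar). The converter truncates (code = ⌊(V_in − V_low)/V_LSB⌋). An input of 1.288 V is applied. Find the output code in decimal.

code 1543503

With 4194304 levels over 3.5 V, one step is 0.83 µV.
(1.288 − 0) / 8.34465e-07 = 1543503.872 LSBs.
So the output code is 1543503.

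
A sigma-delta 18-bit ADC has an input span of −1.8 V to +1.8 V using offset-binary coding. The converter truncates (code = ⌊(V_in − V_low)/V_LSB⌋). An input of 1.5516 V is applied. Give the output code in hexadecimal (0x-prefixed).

code 0x3B958 (decimal 244056)

With 262144 levels over 3.6 V, one step is 13.73 µV.
Input sits at 244056.064 steps above V_low.
Floor → code 244056.
In hexadecimal (0x-prefixed): 0x3B958.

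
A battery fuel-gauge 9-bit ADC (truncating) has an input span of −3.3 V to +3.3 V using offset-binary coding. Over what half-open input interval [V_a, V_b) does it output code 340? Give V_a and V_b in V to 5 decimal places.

[1.08281 V, 1.09570 V)

LSB = 6.6/2^9 = 12.891 mV.
V_a = V_low + 340·LSB = 1.08281 V; V_b = V_low + 341·LSB = 1.0957 V.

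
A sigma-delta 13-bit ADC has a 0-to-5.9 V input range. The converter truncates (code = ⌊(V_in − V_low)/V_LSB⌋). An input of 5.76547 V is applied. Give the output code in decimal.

LSB = 5.9 V / 8192 = 0.720 mV.
Input sits at 8005.209 steps above V_low.
⌊·⌋(8005.209) = 8005.

code 8005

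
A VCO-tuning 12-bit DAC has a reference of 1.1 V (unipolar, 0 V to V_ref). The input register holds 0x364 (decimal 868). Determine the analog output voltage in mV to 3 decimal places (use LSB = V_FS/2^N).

LSB = 1.1 V / 2^12 = 268.55 µV.
Code 0x364 = 868 decimal.
V_out = 0 + 868 × 0.000268555 V = 0.233105 V.
= 233.105 mV.

233.105 mV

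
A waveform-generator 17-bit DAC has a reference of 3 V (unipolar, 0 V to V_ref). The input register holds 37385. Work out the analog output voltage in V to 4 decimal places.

0.8557 V

LSB = 3 V / 2^17 = 22.89 µV.
V_out = 0 + 37385 × 2.28882e-05 V = 0.855675 V.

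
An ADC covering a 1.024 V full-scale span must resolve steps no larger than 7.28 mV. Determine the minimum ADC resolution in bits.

8 bits

Number of steps required ≥ 1.024 V / 7.28 mV = 140.66.
Need 2^N ≥ 140.66; 2^7 = 128, 2^8 = 256.
Minimum N = 8.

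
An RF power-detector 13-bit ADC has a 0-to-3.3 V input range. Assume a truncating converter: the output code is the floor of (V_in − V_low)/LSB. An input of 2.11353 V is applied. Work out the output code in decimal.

code 5246

With 8192 levels over 3.3 V, one step is 402.83 µV.
Input sits at 5246.678 steps above V_low.
So the output code is 5246.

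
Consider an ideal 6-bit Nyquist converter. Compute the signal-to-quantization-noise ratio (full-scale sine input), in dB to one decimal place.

37.9 dB

SNR ≈ 6.02·N + 1.76 dB = 6.02·6 + 1.76 = 37.88 dB.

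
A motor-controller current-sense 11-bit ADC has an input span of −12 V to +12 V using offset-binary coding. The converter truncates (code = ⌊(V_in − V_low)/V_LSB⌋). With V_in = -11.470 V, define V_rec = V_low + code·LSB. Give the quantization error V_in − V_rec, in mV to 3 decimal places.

Step size: 24 V ÷ 2^11 = 11.719 mV.
(-11.470 − (−12))/0.0117188 = 45.2267; ⌊·⌋ gives code 45.
V_rec = (−12) + 45·0.0117188 = -11.472656 V.
Error = -11.470 − (−11.472656) = 0.00265625 V = 2.656 mV.

2.656 mV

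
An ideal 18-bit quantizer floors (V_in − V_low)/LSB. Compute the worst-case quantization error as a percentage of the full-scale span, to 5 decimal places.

Truncating → worst-case error = 1 LSB = V_FS/2^18, so 100/262144 = 0.00038147 % of full scale.

0.00038 %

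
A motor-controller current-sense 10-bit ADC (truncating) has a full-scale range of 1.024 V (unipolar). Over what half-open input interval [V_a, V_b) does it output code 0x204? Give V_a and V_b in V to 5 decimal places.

LSB = 1.024/2^10 = 1.000 mV.
Code 0x204 = 516 decimal.
V_a = V_low + 516·LSB = 0.516 V; V_b = V_low + 517·LSB = 0.517 V.

[0.51600 V, 0.51700 V)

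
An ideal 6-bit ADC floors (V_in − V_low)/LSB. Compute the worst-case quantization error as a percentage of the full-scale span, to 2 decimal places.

Truncating → worst-case error = 1 LSB = V_FS/2^6, so 100/64 = 1.5625 % of full scale.

1.56 %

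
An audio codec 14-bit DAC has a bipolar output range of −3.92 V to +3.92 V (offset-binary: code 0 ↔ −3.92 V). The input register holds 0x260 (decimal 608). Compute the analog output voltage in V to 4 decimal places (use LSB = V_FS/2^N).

-3.6291 V

LSB = 7.84 V / 2^14 = 478.52 µV.
Code 0x260 = 608 decimal.
V_out = (−3.92) + 608 × 0.000478516 V = -3.62906 V.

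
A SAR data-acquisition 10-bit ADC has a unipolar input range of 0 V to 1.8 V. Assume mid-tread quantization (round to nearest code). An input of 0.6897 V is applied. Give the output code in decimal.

code 392

Full-scale span = 1.8 V; LSB = 1.8/2^10 = 1.758 mV.
(V_in − V_low)/LSB = (0.6897 − 0) / 0.00175781 = 392.363.
So the output code is 392.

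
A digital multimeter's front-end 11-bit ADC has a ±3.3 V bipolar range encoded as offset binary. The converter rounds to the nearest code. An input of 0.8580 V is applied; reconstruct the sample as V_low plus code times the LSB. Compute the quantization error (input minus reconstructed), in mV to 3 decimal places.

LSB = 6.6/2^11 = 3.223 mV.
(V_in − V_low)/LSB = (0.8580 − (−3.3))/0.00322266 = 1290.2400 → code 1290 (round).
V_rec = (−3.3) + 1290·0.00322266 = 0.85722656 V.
V_in − V_rec = 0.000773438 V = 0.773 mV.

0.773 mV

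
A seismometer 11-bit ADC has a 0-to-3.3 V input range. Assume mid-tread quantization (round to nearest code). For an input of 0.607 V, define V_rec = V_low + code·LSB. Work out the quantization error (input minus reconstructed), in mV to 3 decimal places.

-0.471 mV

Step size: 3.3 V ÷ 2^11 = 1.611 mV.
Scaled input = 376.7079 LSBs, so code = 377.
Code 377 maps back to 0 + 377×0.00161133 V = 0.6074707 V.
Difference: -0.000470703 V → -0.471 mV.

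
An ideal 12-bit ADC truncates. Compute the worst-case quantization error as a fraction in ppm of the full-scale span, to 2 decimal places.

244.14 ppm

Truncating → worst-case error = 1 LSB = V_FS/2^12, so 1e+06/4096 = 244.141 ppm of full scale.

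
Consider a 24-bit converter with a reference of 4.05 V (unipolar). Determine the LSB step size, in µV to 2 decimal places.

0.24 µV

Full-scale span = 4.05 V.
LSB = 4.05 / 2^24 = 4.05 / 16777216 = 2.41399e-07 V = 0.24 µV.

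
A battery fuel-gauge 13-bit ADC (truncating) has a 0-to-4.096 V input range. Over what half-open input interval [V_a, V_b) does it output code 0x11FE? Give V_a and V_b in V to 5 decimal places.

[2.30300 V, 2.30350 V)

LSB = 4.096/2^13 = 0.500 mV.
Code 0x11FE = 4606 decimal.
V_a = V_low + 4606·LSB = 2.303 V; V_b = V_low + 4607·LSB = 2.3035 V.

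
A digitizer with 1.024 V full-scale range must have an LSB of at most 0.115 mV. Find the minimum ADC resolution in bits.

Number of steps required ≥ 1.024 V / 0.115 mV = 8904.35.
Need 2^N ≥ 8904.35; 2^13 = 8192, 2^14 = 16384.
Minimum N = 14.

14 bits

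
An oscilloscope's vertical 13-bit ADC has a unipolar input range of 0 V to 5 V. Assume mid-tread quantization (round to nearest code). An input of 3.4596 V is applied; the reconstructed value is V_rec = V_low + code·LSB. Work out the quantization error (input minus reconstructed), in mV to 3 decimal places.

0.127 mV

Step size: 5 V ÷ 2^13 = 0.610 mV.
Scaled input = 5668.2086 LSBs, so code = 5668.
V_rec = 0 + 5668·0.000610352 = 3.4594727 V.
V_in − V_rec = 0.000127344 V = 0.127 mV.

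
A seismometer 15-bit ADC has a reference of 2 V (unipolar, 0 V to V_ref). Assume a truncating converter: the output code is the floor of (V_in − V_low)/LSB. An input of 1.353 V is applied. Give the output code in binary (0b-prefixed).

code 0b101011010010111 (decimal 22167)

LSB = 2 V / 32768 = 61.04 µV.
(1.353 − 0) / 6.10352e-05 = 22167.552 LSBs.
So the output code is 22167.
In binary (0b-prefixed): 0b101011010010111.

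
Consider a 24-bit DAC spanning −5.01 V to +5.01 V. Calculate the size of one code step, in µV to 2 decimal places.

Full-scale span = 10.02 V.
LSB = 10.02 / 2^24 = 10.02 / 16777216 = 5.97239e-07 V = 0.60 µV.

0.60 µV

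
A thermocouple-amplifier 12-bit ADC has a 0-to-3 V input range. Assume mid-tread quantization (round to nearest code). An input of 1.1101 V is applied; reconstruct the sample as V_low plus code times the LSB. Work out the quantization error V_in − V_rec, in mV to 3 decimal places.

-0.252 mV

LSB = 3/2^12 = 0.732 mV.
(1.1101 − 0)/0.000732422 = 1515.6565; round gives code 1516.
Code 1516 maps back to 0 + 1516×0.000732422 V = 1.1103516 V.
V_in − V_rec = -0.000251562 V = -0.252 mV.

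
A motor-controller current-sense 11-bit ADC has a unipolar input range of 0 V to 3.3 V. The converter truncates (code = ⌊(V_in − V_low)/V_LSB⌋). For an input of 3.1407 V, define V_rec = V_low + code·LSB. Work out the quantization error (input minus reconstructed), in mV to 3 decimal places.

One LSB is 3.3 V / 2048 = 1.611 mV.
Scaled input = 1949.1375 LSBs, so code = 1949.
Code 1949 maps back to 0 + 1949×0.00161133 V = 3.1404785 V.
Error = 3.1407 − 3.1404785 = 0.000221484 V = 0.221 mV.

0.221 mV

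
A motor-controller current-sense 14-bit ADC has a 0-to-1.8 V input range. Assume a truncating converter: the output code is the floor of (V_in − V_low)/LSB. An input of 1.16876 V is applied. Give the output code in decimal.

Full-scale span = 1.8 V; LSB = 1.8/2^14 = 109.86 µV.
(V_in − V_low)/LSB = (1.16876 − 0) / 0.000109863 = 10638.313.
⌊·⌋(10638.313) = 10638.

code 10638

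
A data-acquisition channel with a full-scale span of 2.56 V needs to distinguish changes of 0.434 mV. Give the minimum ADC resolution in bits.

Number of steps required ≥ 2.56 V / 0.434 mV = 5898.62.
Need 2^N ≥ 5898.62; 2^12 = 4096, 2^13 = 8192.
Minimum N = 13.

13 bits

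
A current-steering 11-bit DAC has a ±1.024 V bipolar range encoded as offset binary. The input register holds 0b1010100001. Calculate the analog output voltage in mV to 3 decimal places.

LSB = 2.048 V / 2^11 = 1.000 mV.
Code 0b1010100001 = 673 decimal.
V_out = (−1.024) + 673 × 0.001 V = -0.351 V.
= -351.000 mV.

-351.000 mV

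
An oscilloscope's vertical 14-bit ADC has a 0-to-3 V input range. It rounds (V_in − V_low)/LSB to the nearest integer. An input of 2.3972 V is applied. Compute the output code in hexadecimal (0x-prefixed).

LSB = 3 V / 16384 = 183.11 µV.
Input sits at 13091.908 steps above V_low.
round(13091.908) = 13092.
In hexadecimal (0x-prefixed): 0x3324.

code 0x3324 (decimal 13092)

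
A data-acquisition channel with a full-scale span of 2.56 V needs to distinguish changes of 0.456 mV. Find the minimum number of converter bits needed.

13 bits

Number of steps required ≥ 2.56 V / 0.456 mV = 5614.04.
Need 2^N ≥ 5614.04; 2^12 = 4096, 2^13 = 8192.
Minimum N = 13.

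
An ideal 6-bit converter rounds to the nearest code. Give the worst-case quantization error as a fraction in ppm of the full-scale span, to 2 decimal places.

Rounding → worst-case error = ½ LSB = V_FS/2^7, so 1e+06/128 = 7812.5 ppm of full scale.

7812.50 ppm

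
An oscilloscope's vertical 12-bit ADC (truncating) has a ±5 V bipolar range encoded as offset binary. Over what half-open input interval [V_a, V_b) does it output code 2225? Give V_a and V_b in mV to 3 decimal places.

LSB = 10/2^12 = 2.441 mV.
V_a = V_low + 2225·LSB = 0.432129 V; V_b = V_low + 2226·LSB = 0.43457 V.

[432.129 mV, 434.570 mV)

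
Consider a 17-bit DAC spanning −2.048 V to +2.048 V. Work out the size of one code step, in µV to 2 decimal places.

31.25 µV

Full-scale span = 4.096 V.
LSB = 4.096 / 2^17 = 4.096 / 131072 = 3.125e-05 V = 31.25 µV.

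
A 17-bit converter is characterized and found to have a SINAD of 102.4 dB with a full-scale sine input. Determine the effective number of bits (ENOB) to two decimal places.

ENOB = (SINAD − 1.76) / 6.02 = (102.4 − 1.76)/6.02 = 16.718.

16.72 bits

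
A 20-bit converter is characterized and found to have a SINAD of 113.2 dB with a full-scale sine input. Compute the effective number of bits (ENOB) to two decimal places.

ENOB = (SINAD − 1.76) / 6.02 = (113.2 − 1.76)/6.02 = 18.512.

18.51 bits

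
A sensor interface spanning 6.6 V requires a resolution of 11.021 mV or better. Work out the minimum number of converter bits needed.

Number of steps required ≥ 6.6 V / 11.021 mV = 598.86.
Need 2^N ≥ 598.86; 2^9 = 512, 2^10 = 1024.
Minimum N = 10.

10 bits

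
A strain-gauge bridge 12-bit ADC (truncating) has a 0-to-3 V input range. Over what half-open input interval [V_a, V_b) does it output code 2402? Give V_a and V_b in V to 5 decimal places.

[1.75928 V, 1.76001 V)

LSB = 3/2^12 = 0.732 mV.
V_a = V_low + 2402·LSB = 1.75928 V; V_b = V_low + 2403·LSB = 1.76001 V.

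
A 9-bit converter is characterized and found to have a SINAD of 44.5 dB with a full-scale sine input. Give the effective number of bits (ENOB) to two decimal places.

ENOB = (SINAD − 1.76) / 6.02 = (44.5 − 1.76)/6.02 = 7.100.

7.10 bits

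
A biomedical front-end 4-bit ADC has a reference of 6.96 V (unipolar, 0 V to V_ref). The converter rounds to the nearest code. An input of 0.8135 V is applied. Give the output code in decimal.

Full-scale span = 6.96 V; LSB = 6.96/2^4 = 435.000 mV.
(0.8135 − 0) / 0.435 = 1.870 LSBs.
Round → code 2.

code 2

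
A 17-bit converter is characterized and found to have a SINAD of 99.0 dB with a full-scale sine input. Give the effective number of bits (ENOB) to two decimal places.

ENOB = (SINAD − 1.76) / 6.02 = (99.0 − 1.76)/6.02 = 16.153.

16.15 bits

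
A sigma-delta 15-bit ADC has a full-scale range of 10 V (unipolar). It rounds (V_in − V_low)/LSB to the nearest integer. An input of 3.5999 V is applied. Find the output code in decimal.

Full-scale span = 10 V; LSB = 10/2^15 = 305.18 µV.
(3.5999 − 0) / 0.000305176 = 11796.152 LSBs.
So the output code is 11796.

code 11796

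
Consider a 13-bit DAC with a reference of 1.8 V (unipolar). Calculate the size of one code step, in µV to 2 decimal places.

Full-scale span = 1.8 V.
LSB = 1.8 / 2^13 = 1.8 / 8192 = 0.000219727 V = 219.73 µV.

219.73 µV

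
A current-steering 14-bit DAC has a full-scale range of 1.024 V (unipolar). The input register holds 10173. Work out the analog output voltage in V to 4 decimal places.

0.6358 V

LSB = 1.024 V / 2^14 = 62.50 µV.
V_out = 0 + 10173 × 6.25e-05 V = 0.635813 V.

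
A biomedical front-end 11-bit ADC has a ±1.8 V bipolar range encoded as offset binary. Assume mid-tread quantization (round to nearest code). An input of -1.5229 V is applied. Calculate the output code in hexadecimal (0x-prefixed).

Full-scale span = 3.6 V; LSB = 3.6/2^11 = 1.758 mV.
(V_in − V_low)/LSB = (-1.5229 − (−1.8)) / 0.00175781 = 157.639.
Round → code 158.
In hexadecimal (0x-prefixed): 0x9E.

code 0x9E (decimal 158)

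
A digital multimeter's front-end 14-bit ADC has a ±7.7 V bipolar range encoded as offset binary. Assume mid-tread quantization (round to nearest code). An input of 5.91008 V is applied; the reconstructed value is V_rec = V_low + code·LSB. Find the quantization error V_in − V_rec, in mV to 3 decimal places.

-0.272 mV

LSB = 15.4/2^14 = 0.940 mV.
(V_in − V_low)/LSB = (5.91008 − (−7.7))/0.000939941 = 14479.7111 → code 14480 (round).
Reconstructed: 5.9103516 V.
Error = 5.91008 − 5.9103516 = -0.000271562 V = -0.272 mV.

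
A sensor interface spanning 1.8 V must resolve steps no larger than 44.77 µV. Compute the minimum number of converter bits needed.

Number of steps required ≥ 1.8 V / 44.77 µV = 40205.49.
Need 2^N ≥ 40205.49; 2^15 = 32768, 2^16 = 65536.
Minimum N = 16.

16 bits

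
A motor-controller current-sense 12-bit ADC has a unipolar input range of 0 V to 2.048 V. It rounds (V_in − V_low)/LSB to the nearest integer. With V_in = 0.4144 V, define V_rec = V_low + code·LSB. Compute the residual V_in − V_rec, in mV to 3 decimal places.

-0.100 mV

Step size: 2.048 V ÷ 2^12 = 0.500 mV.
(V_in − V_low)/LSB = (0.4144 − 0)/0.0005 = 828.8000 → code 829 (round).
Code 829 maps back to 0 + 829×0.0005 V = 0.4145 V.
Difference: -0.0001 V → -0.100 mV.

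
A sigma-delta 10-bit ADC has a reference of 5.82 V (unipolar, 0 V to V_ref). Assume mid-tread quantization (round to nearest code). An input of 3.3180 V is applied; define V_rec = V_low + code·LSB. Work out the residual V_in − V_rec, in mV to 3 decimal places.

Step size: 5.82 V ÷ 2^10 = 5.684 mV.
(3.3180 − 0)/0.00568359 = 583.7856; round gives code 584.
V_rec = 0 + 584·0.00568359 = 3.3192188 V.
V_in − V_rec = -0.00121875 V = -1.219 mV.

-1.219 mV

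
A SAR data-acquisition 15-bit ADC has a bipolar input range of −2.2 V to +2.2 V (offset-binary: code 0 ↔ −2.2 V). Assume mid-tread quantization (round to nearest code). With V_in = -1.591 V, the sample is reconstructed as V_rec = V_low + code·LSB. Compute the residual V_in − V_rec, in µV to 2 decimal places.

Step size: 4.4 V ÷ 2^15 = 134.28 µV.
Scaled input = 4535.3891 LSBs, so code = 4535.
Code 4535 maps back to (−2.2) + 4535×0.000134277 V = -1.5910522 V.
Difference: 5.22461e-05 V → 52.25 µV.

52.25 µV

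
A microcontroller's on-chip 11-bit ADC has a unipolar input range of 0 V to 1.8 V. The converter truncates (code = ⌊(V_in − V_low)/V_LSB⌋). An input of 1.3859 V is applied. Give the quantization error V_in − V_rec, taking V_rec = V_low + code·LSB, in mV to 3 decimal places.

One LSB is 1.8 V / 2048 = 0.879 mV.
(V_in − V_low)/LSB = (1.3859 − 0)/0.000878906 = 1576.8462 → code 1576 (floor).
V_rec = 0 + 1576·0.000878906 = 1.3851563 V.
V_in − V_rec = 0.00074375 V = 0.744 mV.

0.744 mV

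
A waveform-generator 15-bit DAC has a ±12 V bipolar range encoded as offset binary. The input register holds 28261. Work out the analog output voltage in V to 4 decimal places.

8.6990 V

LSB = 24 V / 2^15 = 0.732 mV.
V_out = (−12) + 28261 × 0.000732422 V = 8.69897 V.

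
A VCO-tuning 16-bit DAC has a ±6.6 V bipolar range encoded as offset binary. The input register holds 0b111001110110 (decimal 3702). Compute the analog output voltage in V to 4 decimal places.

-5.8544 V

LSB = 13.2 V / 2^16 = 201.42 µV.
Code 0b111001110110 = 3702 decimal.
V_out = (−6.6) + 3702 × 0.000201416 V = -5.85436 V.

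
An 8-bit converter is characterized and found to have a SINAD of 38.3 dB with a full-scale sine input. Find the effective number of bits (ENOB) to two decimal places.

ENOB = (SINAD − 1.76) / 6.02 = (38.3 − 1.76)/6.02 = 6.070.

6.07 bits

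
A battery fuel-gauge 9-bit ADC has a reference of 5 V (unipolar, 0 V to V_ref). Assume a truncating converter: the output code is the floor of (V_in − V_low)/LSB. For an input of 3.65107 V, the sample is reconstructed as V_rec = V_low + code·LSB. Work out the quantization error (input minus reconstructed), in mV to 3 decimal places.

Step size: 5 V ÷ 2^9 = 9.766 mV.
Scaled input = 373.8696 LSBs, so code = 373.
V_rec = 0 + 373·0.00976562 = 3.6425781 V.
V_in − V_rec = 0.00849187 V = 8.492 mV.

8.492 mV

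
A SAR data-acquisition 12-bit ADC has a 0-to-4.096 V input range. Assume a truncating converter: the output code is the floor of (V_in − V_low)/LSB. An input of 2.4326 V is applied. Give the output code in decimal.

code 2432

Full-scale span = 4.096 V; LSB = 4.096/2^12 = 1.000 mV.
Input sits at 2432.600 steps above V_low.
Floor → code 2432.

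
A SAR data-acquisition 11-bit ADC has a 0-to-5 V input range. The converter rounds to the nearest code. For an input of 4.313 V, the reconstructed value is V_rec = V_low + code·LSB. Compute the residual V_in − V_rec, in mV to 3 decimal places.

Step size: 5 V ÷ 2^11 = 2.441 mV.
(V_in − V_low)/LSB = (4.313 − 0)/0.00244141 = 1766.6048 → code 1767 (round).
Code 1767 maps back to 0 + 1767×0.00244141 V = 4.3139648 V.
Error = 4.313 − 4.3139648 = -0.000964844 V = -0.965 mV.

-0.965 mV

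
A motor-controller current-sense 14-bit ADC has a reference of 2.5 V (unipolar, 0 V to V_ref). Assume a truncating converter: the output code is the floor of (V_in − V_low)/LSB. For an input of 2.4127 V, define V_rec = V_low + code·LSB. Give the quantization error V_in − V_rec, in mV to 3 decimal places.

LSB = 2.5/2^14 = 152.59 µV.
(V_in − V_low)/LSB = (2.4127 − 0)/0.000152588 = 15811.8707 → code 15811 (floor).
Reconstructed: 2.4125671 V.
Error = 2.4127 − 2.4125671 = 0.000132861 V = 0.133 mV.

0.133 mV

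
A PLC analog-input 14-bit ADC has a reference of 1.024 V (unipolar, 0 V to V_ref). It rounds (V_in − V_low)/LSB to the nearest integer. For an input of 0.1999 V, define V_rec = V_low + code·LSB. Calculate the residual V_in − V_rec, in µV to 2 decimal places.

LSB = 1.024/2^14 = 62.50 µV.
(V_in − V_low)/LSB = (0.1999 − 0)/6.25e-05 = 3198.4000 → code 3198 (round).
Code 3198 maps back to 0 + 3198×6.25e-05 V = 0.199875 V.
Difference: 2.5e-05 V → 25.00 µV.

25.00 µV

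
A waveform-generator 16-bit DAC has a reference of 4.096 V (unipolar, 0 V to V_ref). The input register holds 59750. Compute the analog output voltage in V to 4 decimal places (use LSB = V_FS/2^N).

LSB = 4.096 V / 2^16 = 62.50 µV.
V_out = 0 + 59750 × 6.25e-05 V = 3.73438 V.

3.7344 V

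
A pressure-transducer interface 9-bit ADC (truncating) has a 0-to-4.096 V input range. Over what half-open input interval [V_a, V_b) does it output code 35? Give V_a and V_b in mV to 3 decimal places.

LSB = 4.096/2^9 = 8.000 mV.
V_a = V_low + 35·LSB = 0.28 V; V_b = V_low + 36·LSB = 0.288 V.

[280.000 mV, 288.000 mV)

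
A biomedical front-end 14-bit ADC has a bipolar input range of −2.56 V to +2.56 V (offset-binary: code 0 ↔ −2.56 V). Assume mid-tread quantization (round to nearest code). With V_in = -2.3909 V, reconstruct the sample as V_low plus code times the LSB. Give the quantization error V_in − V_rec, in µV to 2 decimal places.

37.50 µV

Step size: 5.12 V ÷ 2^14 = 312.50 µV.
(-2.3909 − (−2.56))/0.0003125 = 541.1200; round gives code 541.
V_rec = (−2.56) + 541·0.0003125 = -2.3909375 V.
V_in − V_rec = 3.75e-05 V = 37.50 µV.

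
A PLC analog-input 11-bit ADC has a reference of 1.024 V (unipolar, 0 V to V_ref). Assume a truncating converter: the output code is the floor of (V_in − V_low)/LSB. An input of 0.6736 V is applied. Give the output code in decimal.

Full-scale span = 1.024 V; LSB = 1.024/2^11 = 0.500 mV.
(V_in − V_low)/LSB = (0.6736 − 0) / 0.0005 = 1347.200.
So the output code is 1347.

code 1347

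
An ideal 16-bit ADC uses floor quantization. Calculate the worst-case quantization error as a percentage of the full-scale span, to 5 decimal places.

Truncating → worst-case error = 1 LSB = V_FS/2^16, so 100/65536 = 0.00152588 % of full scale.

0.00153 %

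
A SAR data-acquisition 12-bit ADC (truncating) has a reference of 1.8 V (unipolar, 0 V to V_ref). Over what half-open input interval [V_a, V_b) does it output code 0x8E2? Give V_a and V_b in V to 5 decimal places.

LSB = 1.8/2^12 = 439.45 µV.
Code 0x8E2 = 2274 decimal.
V_a = V_low + 2274·LSB = 0.999316 V; V_b = V_low + 2275·LSB = 0.999756 V.

[0.99932 V, 0.99976 V)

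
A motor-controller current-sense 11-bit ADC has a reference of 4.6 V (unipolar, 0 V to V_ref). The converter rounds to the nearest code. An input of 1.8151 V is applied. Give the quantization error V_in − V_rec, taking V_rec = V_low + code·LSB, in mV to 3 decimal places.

Step size: 4.6 V ÷ 2^11 = 2.246 mV.
(V_in − V_low)/LSB = (1.8151 − 0)/0.00224609 = 808.1141 → code 808 (round).
Reconstructed: 1.8148438 V.
Difference: 0.00025625 V → 0.256 mV.

0.256 mV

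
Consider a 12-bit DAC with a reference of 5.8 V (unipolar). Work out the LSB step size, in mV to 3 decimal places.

1.416 mV

Full-scale span = 5.8 V.
LSB = 5.8 / 2^12 = 5.8 / 4096 = 0.00141602 V = 1.416 mV.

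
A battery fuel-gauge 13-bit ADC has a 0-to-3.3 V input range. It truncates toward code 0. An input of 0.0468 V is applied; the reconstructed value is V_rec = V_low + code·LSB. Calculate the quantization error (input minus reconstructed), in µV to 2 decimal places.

LSB = 3.3/2^13 = 402.83 µV.
(V_in − V_low)/LSB = (0.0468 − 0)/0.000402832 = 116.1775 → code 116 (floor).
V_rec = 0 + 116·0.000402832 = 0.046728516 V.
Error = 0.0468 − 0.046728516 = 7.14844e-05 V = 71.48 µV.

71.48 µV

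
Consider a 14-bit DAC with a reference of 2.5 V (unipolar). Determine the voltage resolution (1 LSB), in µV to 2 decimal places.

152.59 µV

Full-scale span = 2.5 V.
LSB = 2.5 / 2^14 = 2.5 / 16384 = 0.000152588 V = 152.59 µV.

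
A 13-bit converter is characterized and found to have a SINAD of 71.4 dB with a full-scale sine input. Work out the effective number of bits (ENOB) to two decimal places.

11.57 bits

ENOB = (SINAD − 1.76) / 6.02 = (71.4 − 1.76)/6.02 = 11.568.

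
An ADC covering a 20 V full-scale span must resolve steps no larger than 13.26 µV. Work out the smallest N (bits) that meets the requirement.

Number of steps required ≥ 20 V / 13.26 µV = 1508295.63.
Need 2^N ≥ 1508295.63; 2^20 = 1048576, 2^21 = 2097152.
Minimum N = 21.

21 bits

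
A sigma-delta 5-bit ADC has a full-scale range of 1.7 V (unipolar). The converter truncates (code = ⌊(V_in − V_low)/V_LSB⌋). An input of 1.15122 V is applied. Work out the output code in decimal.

code 21

With 32 levels over 1.7 V, one step is 53.125 mV.
(1.15122 − 0) / 0.053125 = 21.670 LSBs.
Floor → code 21.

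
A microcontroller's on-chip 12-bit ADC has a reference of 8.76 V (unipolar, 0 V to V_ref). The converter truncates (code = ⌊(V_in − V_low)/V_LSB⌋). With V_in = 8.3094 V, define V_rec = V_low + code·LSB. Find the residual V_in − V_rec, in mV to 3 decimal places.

0.660 mV

Step size: 8.76 V ÷ 2^12 = 2.139 mV.
(8.3094 − 0)/0.00213867 = 3885.3085; ⌊·⌋ gives code 3885.
Reconstructed: 8.3087402 V.
V_in − V_rec = 0.000659766 V = 0.660 mV.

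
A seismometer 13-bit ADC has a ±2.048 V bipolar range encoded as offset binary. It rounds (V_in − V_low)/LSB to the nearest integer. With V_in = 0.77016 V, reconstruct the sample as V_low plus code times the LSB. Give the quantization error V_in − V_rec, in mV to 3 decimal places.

LSB = 4.096/2^13 = 0.500 mV.
(0.77016 − (−2.048))/0.0005 = 5636.3200; round gives code 5636.
Reconstructed: 0.77 V.
Error = 0.77016 − 0.77 = 0.00016 V = 0.160 mV.

0.160 mV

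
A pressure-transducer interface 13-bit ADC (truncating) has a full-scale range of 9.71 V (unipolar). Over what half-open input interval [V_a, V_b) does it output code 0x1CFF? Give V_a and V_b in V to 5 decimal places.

LSB = 9.71/2^13 = 1.185 mV.
Code 0x1CFF = 7423 decimal.
V_a = V_low + 7423·LSB = 8.7985 V; V_b = V_low + 7424·LSB = 8.79969 V.

[8.79850 V, 8.79969 V)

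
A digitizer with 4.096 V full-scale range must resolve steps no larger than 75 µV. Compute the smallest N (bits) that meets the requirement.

16 bits

Number of steps required ≥ 4.096 V / 75 µV = 54613.33.
Need 2^N ≥ 54613.33; 2^15 = 32768, 2^16 = 65536.
Minimum N = 16.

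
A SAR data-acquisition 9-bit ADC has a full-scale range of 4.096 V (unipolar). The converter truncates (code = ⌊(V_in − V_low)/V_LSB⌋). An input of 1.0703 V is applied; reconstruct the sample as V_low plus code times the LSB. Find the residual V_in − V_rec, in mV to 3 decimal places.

Step size: 4.096 V ÷ 2^9 = 8.000 mV.
Scaled input = 133.7875 LSBs, so code = 133.
V_rec = 0 + 133·0.008 = 1.064 V.
Error = 1.0703 − 1.064 = 0.0063 V = 6.300 mV.

6.300 mV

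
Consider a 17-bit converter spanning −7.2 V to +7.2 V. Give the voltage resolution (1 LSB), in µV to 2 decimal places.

109.86 µV

Full-scale span = 14.4 V.
LSB = 14.4 / 2^17 = 14.4 / 131072 = 0.000109863 V = 109.86 µV.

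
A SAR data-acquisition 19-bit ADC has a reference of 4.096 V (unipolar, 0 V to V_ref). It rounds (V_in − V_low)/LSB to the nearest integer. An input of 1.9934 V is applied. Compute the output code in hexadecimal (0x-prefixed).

code 0x3E4B3 (decimal 255155)

LSB = 4.096 V / 524288 = 7.81 µV.
(1.9934 − 0) / 7.8125e-06 = 255155.200 LSBs.
So the output code is 255155.
In hexadecimal (0x-prefixed): 0x3E4B3.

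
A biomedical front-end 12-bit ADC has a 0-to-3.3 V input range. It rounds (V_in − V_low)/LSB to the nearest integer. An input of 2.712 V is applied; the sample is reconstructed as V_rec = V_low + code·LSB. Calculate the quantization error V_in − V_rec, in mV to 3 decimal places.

LSB = 3.3/2^12 = 0.806 mV.
Scaled input = 3366.1673 LSBs, so code = 3366.
V_rec = 0 + 3366·0.000805664 = 2.7118652 V.
Error = 2.712 − 2.7118652 = 0.000134766 V = 0.135 mV.

0.135 mV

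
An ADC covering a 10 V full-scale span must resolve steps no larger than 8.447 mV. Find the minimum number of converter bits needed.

Number of steps required ≥ 10 V / 8.447 mV = 1183.85.
Need 2^N ≥ 1183.85; 2^10 = 1024, 2^11 = 2048.
Minimum N = 11.

11 bits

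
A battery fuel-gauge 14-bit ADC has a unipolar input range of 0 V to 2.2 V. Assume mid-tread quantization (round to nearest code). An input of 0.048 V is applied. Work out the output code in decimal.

LSB = 2.2 V / 16384 = 134.28 µV.
(V_in − V_low)/LSB = (0.048 − 0) / 0.000134277 = 357.469.
round(357.469) = 357.

code 357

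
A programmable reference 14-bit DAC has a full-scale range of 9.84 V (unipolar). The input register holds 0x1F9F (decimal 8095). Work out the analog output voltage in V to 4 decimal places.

4.8617 V

LSB = 9.84 V / 2^14 = 0.601 mV.
Code 0x1F9F = 8095 decimal.
V_out = 0 + 8095 × 0.000600586 V = 4.86174 V.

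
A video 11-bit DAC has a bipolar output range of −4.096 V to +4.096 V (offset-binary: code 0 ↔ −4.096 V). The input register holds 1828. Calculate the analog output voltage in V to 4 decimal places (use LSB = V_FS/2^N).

LSB = 8.192 V / 2^11 = 4.000 mV.
V_out = (−4.096) + 1828 × 0.004 V = 3.216 V.

3.2160 V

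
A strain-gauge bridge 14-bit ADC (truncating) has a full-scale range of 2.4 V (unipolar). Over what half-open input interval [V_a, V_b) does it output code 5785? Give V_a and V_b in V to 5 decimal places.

[0.84741 V, 0.84756 V)

LSB = 2.4/2^14 = 146.48 µV.
V_a = V_low + 5785·LSB = 0.847412 V; V_b = V_low + 5786·LSB = 0.847559 V.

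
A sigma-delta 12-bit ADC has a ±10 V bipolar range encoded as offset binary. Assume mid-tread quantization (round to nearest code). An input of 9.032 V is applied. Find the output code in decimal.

code 3898

Full-scale span = 20 V; LSB = 20/2^12 = 4.883 mV.
(V_in − V_low)/LSB = (9.032 − (−10)) / 0.00488281 = 3897.754.
Round → code 3898.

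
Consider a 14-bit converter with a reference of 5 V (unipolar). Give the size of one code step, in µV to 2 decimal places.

305.18 µV

Full-scale span = 5 V.
LSB = 5 / 2^14 = 5 / 16384 = 0.000305176 V = 305.18 µV.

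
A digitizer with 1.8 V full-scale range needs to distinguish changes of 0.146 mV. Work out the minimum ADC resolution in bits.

Number of steps required ≥ 1.8 V / 0.146 mV = 12328.77.
Need 2^N ≥ 12328.77; 2^13 = 8192, 2^14 = 16384.
Minimum N = 14.

14 bits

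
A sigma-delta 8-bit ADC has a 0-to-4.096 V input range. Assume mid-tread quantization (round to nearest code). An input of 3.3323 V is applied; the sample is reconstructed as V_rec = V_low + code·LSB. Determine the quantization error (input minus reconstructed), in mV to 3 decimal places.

4.300 mV

Step size: 4.096 V ÷ 2^8 = 16.000 mV.
Scaled input = 208.2688 LSBs, so code = 208.
Code 208 maps back to 0 + 208×0.016 V = 3.328 V.
Error = 3.3323 − 3.328 = 0.0043 V = 4.300 mV.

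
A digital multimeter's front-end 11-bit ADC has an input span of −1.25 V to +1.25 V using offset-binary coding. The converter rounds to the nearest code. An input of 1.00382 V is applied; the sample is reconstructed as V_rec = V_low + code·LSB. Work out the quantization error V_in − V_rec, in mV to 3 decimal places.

LSB = 2.5/2^11 = 1.221 mV.
(1.00382 − (−1.25))/0.0012207 = 1846.3293; round gives code 1846.
Reconstructed: 1.003418 V.
V_in − V_rec = 0.000402031 V = 0.402 mV.

0.402 mV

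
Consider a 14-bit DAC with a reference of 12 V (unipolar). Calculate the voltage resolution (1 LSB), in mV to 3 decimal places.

Full-scale span = 12 V.
LSB = 12 / 2^14 = 12 / 16384 = 0.000732422 V = 0.732 mV.

0.732 mV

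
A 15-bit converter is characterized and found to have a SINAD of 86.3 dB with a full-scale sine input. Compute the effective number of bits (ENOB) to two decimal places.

ENOB = (SINAD − 1.76) / 6.02 = (86.3 − 1.76)/6.02 = 14.043.

14.04 bits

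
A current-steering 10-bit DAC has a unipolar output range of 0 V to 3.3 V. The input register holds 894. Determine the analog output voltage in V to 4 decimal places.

LSB = 3.3 V / 2^10 = 3.223 mV.
V_out = 0 + 894 × 0.00322266 V = 2.88105 V.

2.8811 V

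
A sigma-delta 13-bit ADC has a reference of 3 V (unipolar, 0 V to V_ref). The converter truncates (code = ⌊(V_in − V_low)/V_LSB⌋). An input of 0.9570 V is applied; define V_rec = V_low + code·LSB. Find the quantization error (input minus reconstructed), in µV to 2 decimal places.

LSB = 3/2^13 = 366.21 µV.
(V_in − V_low)/LSB = (0.9570 − 0)/0.000366211 = 2613.2480 → code 2613 (floor).
Reconstructed: 0.95690918 V.
Difference: 9.08203e-05 V → 90.82 µV.

90.82 µV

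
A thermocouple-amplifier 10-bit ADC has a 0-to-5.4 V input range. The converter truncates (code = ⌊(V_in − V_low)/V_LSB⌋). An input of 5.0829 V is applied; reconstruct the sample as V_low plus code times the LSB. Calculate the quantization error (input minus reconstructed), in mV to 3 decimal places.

4.580 mV

Step size: 5.4 V ÷ 2^10 = 5.273 mV.
(V_in − V_low)/LSB = (5.0829 − 0)/0.00527344 = 963.8684 → code 963 (floor).
Code 963 maps back to 0 + 963×0.00527344 V = 5.0783203 V.
Error = 5.0829 − 5.0783203 = 0.00457969 V = 4.580 mV.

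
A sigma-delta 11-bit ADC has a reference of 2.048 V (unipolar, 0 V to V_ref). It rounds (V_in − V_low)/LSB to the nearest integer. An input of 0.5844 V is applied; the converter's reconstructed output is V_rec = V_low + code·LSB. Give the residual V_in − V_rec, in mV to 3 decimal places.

LSB = 2.048/2^11 = 1.000 mV.
Scaled input = 584.4000 LSBs, so code = 584.
Code 584 maps back to 0 + 584×0.001 V = 0.584 V.
Difference: 0.0004 V → 0.400 mV.

0.400 mV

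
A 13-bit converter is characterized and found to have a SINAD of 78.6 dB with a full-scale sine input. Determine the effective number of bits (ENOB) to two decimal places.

12.76 bits

ENOB = (SINAD − 1.76) / 6.02 = (78.6 − 1.76)/6.02 = 12.764.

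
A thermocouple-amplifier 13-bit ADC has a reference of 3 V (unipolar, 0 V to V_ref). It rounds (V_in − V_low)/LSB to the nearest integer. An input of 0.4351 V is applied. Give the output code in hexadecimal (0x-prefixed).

code 0x4A4 (decimal 1188)

Full-scale span = 3 V; LSB = 3/2^13 = 366.21 µV.
(0.4351 − 0) / 0.000366211 = 1188.113 LSBs.
round(1188.113) = 1188.
In hexadecimal (0x-prefixed): 0x4A4.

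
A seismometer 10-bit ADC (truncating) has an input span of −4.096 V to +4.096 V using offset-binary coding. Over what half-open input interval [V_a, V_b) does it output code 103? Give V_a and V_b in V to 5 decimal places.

LSB = 8.192/2^10 = 8.000 mV.
V_a = V_low + 103·LSB = -3.272 V; V_b = V_low + 104·LSB = -3.264 V.

[-3.27200 V, -3.26400 V)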